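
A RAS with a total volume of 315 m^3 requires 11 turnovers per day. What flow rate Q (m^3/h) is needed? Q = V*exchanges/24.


Daily recirculation volume = 315 m^3 * 11 = 3465 m^3/day
Flow rate Q = daily volume / 24 h = 3465 / 24 = 144.375 m^3/h

144.375 m^3/h


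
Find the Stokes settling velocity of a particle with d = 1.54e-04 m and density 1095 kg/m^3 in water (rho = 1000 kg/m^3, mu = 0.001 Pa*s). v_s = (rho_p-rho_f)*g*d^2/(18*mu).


Density difference: rho_p - rho_f = 1095 - 1000 = 95 kg/m^3
d^2 = (1.54e-04)^2 = 2.3716e-08 m^2
Numerator = (rho_p - rho_f) * g * d^2 = 95 * 9.81 * 2.3716e-08 = 2.2102126e-05
Denominator = 18 * mu = 18 * 0.001 = 0.018
v_s = 2.2102126e-05 / 0.018 = 0.0012279 m/s
Check: Re = rho_f * v_s * d / mu = 1000 * 0.0012279 * 1.54e-04 / 0.001 = 0.189 < 1, so Stokes' law applies.

0.0012279 m/s


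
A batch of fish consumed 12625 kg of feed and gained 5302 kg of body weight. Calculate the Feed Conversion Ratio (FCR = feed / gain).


FCR = feed consumed / weight gained
FCR = 12625 kg / 5302 kg = 2.38118

2.38118


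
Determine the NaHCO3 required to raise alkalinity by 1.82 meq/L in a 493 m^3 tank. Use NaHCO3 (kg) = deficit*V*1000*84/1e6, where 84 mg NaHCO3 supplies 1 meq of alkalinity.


Tank volume in L = 493 m^3 * 1000 = 493000 L
Total meq required = 1.82 meq/L * 493000 L = 897260 meq
NaHCO3 mass = 897260 meq * 84 mg/meq / 1e6 = 75.3698 kg

75.3698 kg


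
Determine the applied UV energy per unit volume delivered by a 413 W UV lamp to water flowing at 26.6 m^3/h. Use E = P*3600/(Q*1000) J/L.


Energy delivered per hour = 413 W * 3600 s = 1486800 J/h
Volume treated per hour = 26.6 m^3/h * 1000 = 26600 L/h
dose = 1486800 / 26600 = 55.8947 J/L

55.8947 J/L


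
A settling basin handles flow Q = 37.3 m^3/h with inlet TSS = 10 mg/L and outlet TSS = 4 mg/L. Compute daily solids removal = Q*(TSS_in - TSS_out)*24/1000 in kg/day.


Concentration drop: TSS_in - TSS_out = 10 - 4 = 6 mg/L
Hourly solids removed = Q * dTSS = 37.3 m^3/h * 6 mg/L = 223.8 g/h  (m^3/h * mg/L = g/h)
Daily solids removed = 223.8 * 24 = 5371.2 g/day
Convert g to kg: 5371.2 / 1000 = 5.3712 kg/day

5.3712 kg/day


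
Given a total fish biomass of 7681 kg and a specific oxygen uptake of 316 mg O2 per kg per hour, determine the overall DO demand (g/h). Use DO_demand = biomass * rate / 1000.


Total O2 consumption (mg/h) = 7681 kg * 316 mg/(kg*h) = 2427196 mg/h
Convert to g/h: 2427196 / 1000 = 2427.196 g/h

2427.196 g/h


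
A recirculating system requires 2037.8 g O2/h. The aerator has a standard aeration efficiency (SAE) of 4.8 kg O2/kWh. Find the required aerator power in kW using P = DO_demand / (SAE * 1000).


SAE in g O2/kWh = 4.8 * 1000 = 4800 g/kWh
P = DO_demand / SAE_g = 2037.8 / 4800 = 0.424542 kW

0.424542 kW


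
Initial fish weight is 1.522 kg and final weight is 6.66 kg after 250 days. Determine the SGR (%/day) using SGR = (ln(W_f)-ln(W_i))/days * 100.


ln(W_f) = ln(6.66) = 1.8961195
ln(W_i) = ln(1.522) = 0.42002526
ln(W_f) - ln(W_i) = 1.8961195 - 0.42002526 = 1.4760942
SGR = 1.4760942 / 250 * 100 = 0.590438 %/day

0.590438 %/day


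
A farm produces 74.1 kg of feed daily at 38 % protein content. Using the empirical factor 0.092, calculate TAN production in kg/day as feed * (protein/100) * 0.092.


Protein in feed = 74.1 * 38/100 = 28.158 kg/day
TAN = protein * 0.092 = 28.158 * 0.092 = 2.590536 kg/day

2.590536 kg/day


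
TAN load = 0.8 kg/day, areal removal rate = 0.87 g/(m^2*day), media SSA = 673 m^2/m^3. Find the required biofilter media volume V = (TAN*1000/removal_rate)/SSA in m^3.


A = 0.8*1000 / 0.87 = 919.54023 m^2
V = 919.54023 / 673 = 1.36633

1.36633 m^3


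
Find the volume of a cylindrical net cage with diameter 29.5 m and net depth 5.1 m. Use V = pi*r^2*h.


r = d/2 = 29.5/2 = 14.75 m
Base area = pi*r^2 = pi*14.75^2 = 683.49275 m^2
Volume = 683.49275 * 5.1 = 3485.81 m^3

3485.81 m^3


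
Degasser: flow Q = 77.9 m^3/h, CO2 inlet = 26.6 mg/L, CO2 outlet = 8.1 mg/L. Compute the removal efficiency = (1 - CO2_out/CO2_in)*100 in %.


CO2_out / CO2_in = 8.1 / 26.6 = 0.30451128
Fraction remaining = 0.30451128
efficiency = (1 - 0.30451128) * 100 = 69.5489 %

69.5489 %


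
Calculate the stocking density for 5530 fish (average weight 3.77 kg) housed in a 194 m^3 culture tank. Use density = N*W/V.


Total biomass = 5530 fish * 3.77 kg = 20848.1 kg
Density = total biomass / volume = 20848.1 / 194 = 107.464 kg/m^3

107.464 kg/m^3


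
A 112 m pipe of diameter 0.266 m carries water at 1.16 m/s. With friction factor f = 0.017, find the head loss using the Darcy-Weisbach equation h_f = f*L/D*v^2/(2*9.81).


v^2 = 1.16^2 = 1.3456 m^2/s^2
L/D = 112/0.266 = 421.05263
h_f = f*(L/D)*v^2/(2g) = 0.017 * 421.05263 * 1.3456 / 19.62 = 0.49091 m

0.49091 m


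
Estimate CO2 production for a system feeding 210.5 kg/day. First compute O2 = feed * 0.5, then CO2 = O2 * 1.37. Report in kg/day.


O2 = 210.5 * 0.5 = 105.25
CO2 = 105.25 * 1.37 = 144.1925

144.1925 kg/day


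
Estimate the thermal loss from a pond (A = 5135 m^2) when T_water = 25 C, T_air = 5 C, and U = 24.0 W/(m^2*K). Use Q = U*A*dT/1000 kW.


Temperature difference dT = 25 - 5 = 20 K
Heat loss (W) = U * A * dT = 24.0 * 5135 * 20 = 2464800 W
Convert to kW: 2464800 / 1000 = 2464.8 kW

2464.8 kW


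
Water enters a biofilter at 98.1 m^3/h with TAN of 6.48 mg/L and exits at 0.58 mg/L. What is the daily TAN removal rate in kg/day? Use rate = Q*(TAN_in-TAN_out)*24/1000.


Concentration drop: TAN_in - TAN_out = 6.48 - 0.58 = 5.9 mg/L
Hourly TAN removed = Q * dTAN = 98.1 m^3/h * 5.9 mg/L = 578.79 g/h  (m^3/h * mg/L = g/h)
Daily TAN removed = 578.79 * 24 = 13890.96 g/day
Convert to kg/day: 13890.96 / 1000 = 13.89096 kg/day

13.89096 kg/day


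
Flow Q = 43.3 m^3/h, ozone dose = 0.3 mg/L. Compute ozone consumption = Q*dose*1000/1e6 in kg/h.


O3 demand (mg/h) = Q * dose * 1000 = 43.3 * 0.3 * 1000 = 12990 mg/h
Convert mg to kg: 12990 / 1e6 = 0.01299 kg/h

0.01299 kg/h


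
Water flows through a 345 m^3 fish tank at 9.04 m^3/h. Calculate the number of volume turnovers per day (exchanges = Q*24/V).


Daily flow volume = 9.04 m^3/h * 24 h = 216.96 m^3/day
Exchanges = daily flow / tank volume = 216.96 / 345 = 0.62887 exchanges/day

0.62887 exchanges/day


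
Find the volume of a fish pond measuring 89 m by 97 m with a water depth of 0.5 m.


Base area = L * W = 89 * 97 = 8633 m^2
Volume = area * depth = 8633 * 0.5 = 4316.5 m^3

4316.5 m^3


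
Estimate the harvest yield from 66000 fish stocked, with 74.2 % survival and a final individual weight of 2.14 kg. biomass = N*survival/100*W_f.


Survivors = 66000 * 74.2/100 = 48972 fish
Harvest biomass = survivors * W_f = 48972 * 2.14 = 104800.08 kg

104800.08 kg


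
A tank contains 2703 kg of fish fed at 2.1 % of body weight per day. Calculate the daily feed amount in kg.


Feeding rate fraction = 2.1% / 100 = 0.021
Daily feed = 2703 kg * 0.021 = 56.763 kg/day

56.763 kg/day


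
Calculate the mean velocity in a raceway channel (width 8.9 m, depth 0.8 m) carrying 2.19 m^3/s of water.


Cross-sectional area = W * d = 8.9 * 0.8 = 7.12 m^2
Velocity = Q / A = 2.19 / 7.12 = 0.307584 m/s

0.307584 m/s


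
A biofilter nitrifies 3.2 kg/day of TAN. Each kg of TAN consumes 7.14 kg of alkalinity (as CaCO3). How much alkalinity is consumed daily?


Alkalinity factor: 7.14 kg CaCO3 consumed per kg TAN nitrified
alk = 3.2 kg TAN * 7.14 = 22.848 kg CaCO3/day

22.848 kg CaCO3/day


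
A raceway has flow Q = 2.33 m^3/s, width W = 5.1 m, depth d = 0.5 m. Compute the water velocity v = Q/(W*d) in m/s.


Cross-sectional area = W * d = 5.1 * 0.5 = 2.55 m^2
Velocity = Q / A = 2.33 / 2.55 = 0.913725 m/s

0.913725 m/s


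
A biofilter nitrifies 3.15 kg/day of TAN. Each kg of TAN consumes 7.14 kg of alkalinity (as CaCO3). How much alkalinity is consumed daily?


Alkalinity factor: 7.14 kg CaCO3 consumed per kg TAN nitrified
alk = 3.15 kg TAN * 7.14 = 22.491 kg CaCO3/day

22.491 kg CaCO3/day


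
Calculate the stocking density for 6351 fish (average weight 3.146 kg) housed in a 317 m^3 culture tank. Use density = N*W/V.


Total biomass = 6351 fish * 3.146 kg = 19980.246 kg
Density = total biomass / volume = 19980.246 / 317 = 63.0292 kg/m^3

63.0292 kg/m^3


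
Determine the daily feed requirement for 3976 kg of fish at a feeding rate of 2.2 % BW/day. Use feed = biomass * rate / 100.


Feeding rate fraction = 2.2% / 100 = 0.022
Daily feed = 3976 kg * 0.022 = 87.472 kg/day

87.472 kg/day


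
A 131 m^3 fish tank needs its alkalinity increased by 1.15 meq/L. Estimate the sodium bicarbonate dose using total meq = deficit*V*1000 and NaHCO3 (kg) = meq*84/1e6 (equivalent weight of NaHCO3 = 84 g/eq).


Tank volume in L = 131 m^3 * 1000 = 131000 L
Total meq required = 1.15 meq/L * 131000 L = 150650 meq
NaHCO3 mass = 150650 meq * 84 mg/meq / 1e6 = 12.6546 kg

12.6546 kg


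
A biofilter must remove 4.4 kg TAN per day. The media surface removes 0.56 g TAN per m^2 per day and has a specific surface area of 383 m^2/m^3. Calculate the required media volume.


A = 4.4*1000 / 0.56 = 7857.1429 m^2
V = 7857.1429 / 383 = 20.5147

20.5147 m^3


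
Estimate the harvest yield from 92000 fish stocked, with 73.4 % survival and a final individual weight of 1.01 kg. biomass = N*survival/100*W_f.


Survivors = 92000 * 73.4/100 = 67528 fish
Harvest biomass = survivors * W_f = 67528 * 1.01 = 68203.28 kg

68203.28 kg


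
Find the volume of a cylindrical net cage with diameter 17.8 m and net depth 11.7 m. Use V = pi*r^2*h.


r = d/2 = 17.8/2 = 8.9 m
Base area = pi*r^2 = pi*8.9^2 = 248.84555 m^2
Volume = 248.84555 * 11.7 = 2911.49 m^3

2911.49 m^3


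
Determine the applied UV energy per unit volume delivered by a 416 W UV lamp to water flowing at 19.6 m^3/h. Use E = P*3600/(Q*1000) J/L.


Energy delivered per hour = 416 W * 3600 s = 1497600 J/h
Volume treated per hour = 19.6 m^3/h * 1000 = 19600 L/h
dose = 1497600 / 19600 = 76.4082 J/L

76.4082 J/L


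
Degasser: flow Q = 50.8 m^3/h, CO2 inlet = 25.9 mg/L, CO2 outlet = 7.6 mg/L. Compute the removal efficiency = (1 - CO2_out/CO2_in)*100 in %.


CO2_out / CO2_in = 7.6 / 25.9 = 0.29343629
Fraction remaining = 0.29343629
efficiency = (1 - 0.29343629) * 100 = 70.6564 %

70.6564 %


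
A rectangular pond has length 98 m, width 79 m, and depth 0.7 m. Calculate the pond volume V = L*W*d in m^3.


Base area = L * W = 98 * 79 = 7742 m^2
Volume = area * depth = 7742 * 0.7 = 5419.4 m^3

5419.4 m^3


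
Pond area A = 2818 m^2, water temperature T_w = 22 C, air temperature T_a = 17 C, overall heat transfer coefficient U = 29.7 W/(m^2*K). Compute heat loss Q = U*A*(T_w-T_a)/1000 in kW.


Temperature difference dT = 22 - 17 = 5 K
Heat loss (W) = U * A * dT = 29.7 * 2818 * 5 = 418473 W
Convert to kW: 418473 / 1000 = 418.473 kW

418.473 kW


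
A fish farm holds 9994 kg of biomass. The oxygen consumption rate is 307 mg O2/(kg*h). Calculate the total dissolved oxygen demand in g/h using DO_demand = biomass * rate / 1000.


Total O2 consumption (mg/h) = 9994 kg * 307 mg/(kg*h) = 3068158 mg/h
Convert to g/h: 3068158 / 1000 = 3068.158 g/h

3068.158 g/h


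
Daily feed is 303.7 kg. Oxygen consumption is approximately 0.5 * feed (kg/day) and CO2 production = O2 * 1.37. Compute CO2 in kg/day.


O2 = 303.7 * 0.5 = 151.85
CO2 = 151.85 * 1.37 = 208.0345

208.0345 kg/day


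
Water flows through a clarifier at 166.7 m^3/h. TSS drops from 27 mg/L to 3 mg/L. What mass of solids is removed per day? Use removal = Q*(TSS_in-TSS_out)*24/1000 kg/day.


Concentration drop: TSS_in - TSS_out = 27 - 3 = 24 mg/L
Hourly solids removed = Q * dTSS = 166.7 m^3/h * 24 mg/L = 4000.8 g/h  (m^3/h * mg/L = g/h)
Daily solids removed = 4000.8 * 24 = 96019.2 g/day
Convert g to kg: 96019.2 / 1000 = 96.0192 kg/day

96.0192 kg/day


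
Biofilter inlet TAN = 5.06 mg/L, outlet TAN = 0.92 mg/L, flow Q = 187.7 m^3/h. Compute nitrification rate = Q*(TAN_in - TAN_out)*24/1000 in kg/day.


Concentration drop: TAN_in - TAN_out = 5.06 - 0.92 = 4.14 mg/L
Hourly TAN removed = Q * dTAN = 187.7 m^3/h * 4.14 mg/L = 777.078 g/h  (m^3/h * mg/L = g/h)
Daily TAN removed = 777.078 * 24 = 18649.872 g/day
Convert to kg/day: 18649.872 / 1000 = 18.649872 kg/day

18.649872 kg/day


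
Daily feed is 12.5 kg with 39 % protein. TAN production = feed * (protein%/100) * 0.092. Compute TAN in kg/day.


Protein in feed = 12.5 * 39/100 = 4.875 kg/day
TAN = protein * 0.092 = 4.875 * 0.092 = 0.4485 kg/day

0.4485 kg/day


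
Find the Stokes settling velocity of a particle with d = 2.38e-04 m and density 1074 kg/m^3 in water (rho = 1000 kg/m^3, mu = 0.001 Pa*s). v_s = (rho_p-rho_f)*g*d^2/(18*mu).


Density difference: rho_p - rho_f = 1074 - 1000 = 74 kg/m^3
d^2 = (2.38e-04)^2 = 5.6644e-08 m^2
Numerator = (rho_p - rho_f) * g * d^2 = 74 * 9.81 * 5.6644e-08 = 4.1120145e-05
Denominator = 18 * mu = 18 * 0.001 = 0.018
v_s = 4.1120145e-05 / 0.018 = 0.00228445 m/s
Check: Re = rho_f * v_s * d / mu = 1000 * 0.00228445 * 2.38e-04 / 0.001 = 0.544 < 1, so Stokes' law applies.

0.00228445 m/s


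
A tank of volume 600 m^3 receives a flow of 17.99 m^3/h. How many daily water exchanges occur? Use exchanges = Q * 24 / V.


Daily flow volume = 17.99 m^3/h * 24 h = 431.76 m^3/day
Exchanges = daily flow / tank volume = 431.76 / 600 = 0.7196 exchanges/day

0.7196 exchanges/day


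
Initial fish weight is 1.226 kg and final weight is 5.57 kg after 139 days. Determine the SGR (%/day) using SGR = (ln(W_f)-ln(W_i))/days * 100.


ln(W_f) = ln(5.57) = 1.7173951
ln(W_i) = ln(1.226) = 0.20375684
ln(W_f) - ln(W_i) = 1.7173951 - 0.20375684 = 1.5136383
SGR = 1.5136383 / 139 * 100 = 1.08895 %/day

1.08895 %/day


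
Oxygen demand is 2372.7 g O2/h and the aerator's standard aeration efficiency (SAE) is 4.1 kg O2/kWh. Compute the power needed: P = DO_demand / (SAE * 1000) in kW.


SAE in g O2/kWh = 4.1 * 1000 = 4100 g/kWh
P = DO_demand / SAE_g = 2372.7 / 4100 = 0.578707 kW

0.578707 kW


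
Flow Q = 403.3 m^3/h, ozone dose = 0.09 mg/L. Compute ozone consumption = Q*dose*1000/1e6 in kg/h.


O3 demand (mg/h) = Q * dose * 1000 = 403.3 * 0.09 * 1000 = 36297 mg/h
Convert mg to kg: 36297 / 1e6 = 0.036297 kg/h

0.036297 kg/h


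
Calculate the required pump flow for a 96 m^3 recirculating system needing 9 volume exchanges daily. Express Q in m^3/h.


Daily recirculation volume = 96 m^3 * 9 = 864 m^3/day
Flow rate Q = daily volume / 24 h = 864 / 24 = 36 m^3/h

36 m^3/h


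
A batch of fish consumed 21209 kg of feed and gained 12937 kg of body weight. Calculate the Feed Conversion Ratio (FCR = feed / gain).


FCR = feed consumed / weight gained
FCR = 21209 kg / 12937 kg = 1.63941

1.63941


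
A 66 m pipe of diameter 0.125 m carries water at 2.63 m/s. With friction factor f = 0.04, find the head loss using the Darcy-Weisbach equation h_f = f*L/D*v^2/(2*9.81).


v^2 = 2.63^2 = 6.9169 m^2/s^2
L/D = 66/0.125 = 528
h_f = f*(L/D)*v^2/(2g) = 0.04 * 528 * 6.9169 / 19.62 = 7.44571 m

7.44571 m


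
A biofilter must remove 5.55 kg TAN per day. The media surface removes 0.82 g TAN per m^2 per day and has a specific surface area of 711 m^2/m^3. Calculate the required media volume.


A = 5.55*1000 / 0.82 = 6768.2927 m^2
V = 6768.2927 / 711 = 9.5194

9.5194 m^3


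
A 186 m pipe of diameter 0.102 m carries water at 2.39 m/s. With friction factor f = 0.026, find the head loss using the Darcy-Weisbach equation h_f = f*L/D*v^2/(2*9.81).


v^2 = 2.39^2 = 5.7121 m^2/s^2
L/D = 186/0.102 = 1823.5294
h_f = f*(L/D)*v^2/(2g) = 0.026 * 1823.5294 * 5.7121 / 19.62 = 13.8033 m

13.8033 m


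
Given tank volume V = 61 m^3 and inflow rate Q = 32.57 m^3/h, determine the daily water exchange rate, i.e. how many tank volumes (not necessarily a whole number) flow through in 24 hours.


Daily flow volume = 32.57 m^3/h * 24 h = 781.68 m^3/day
Exchanges = daily flow / tank volume = 781.68 / 61 = 12.8144 exchanges/day

12.8144 exchanges/day


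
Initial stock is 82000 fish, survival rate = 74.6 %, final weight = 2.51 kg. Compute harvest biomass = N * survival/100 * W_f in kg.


Survivors = 82000 * 74.6/100 = 61172 fish
Harvest biomass = survivors * W_f = 61172 * 2.51 = 153541.72 kg

153541.72 kg


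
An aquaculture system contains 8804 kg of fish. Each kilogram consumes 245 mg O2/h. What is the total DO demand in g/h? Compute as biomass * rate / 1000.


Total O2 consumption (mg/h) = 8804 kg * 245 mg/(kg*h) = 2156980 mg/h
Convert to g/h: 2156980 / 1000 = 2156.98 g/h

2156.98 g/h


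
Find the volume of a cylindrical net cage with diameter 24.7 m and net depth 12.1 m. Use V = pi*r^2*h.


r = d/2 = 24.7/2 = 12.35 m
Base area = pi*r^2 = pi*12.35^2 = 479.16357 m^2
Volume = 479.16357 * 12.1 = 5797.88 m^3

5797.88 m^3


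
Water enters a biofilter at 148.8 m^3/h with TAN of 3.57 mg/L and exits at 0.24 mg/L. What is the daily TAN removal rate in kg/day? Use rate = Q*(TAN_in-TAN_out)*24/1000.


Concentration drop: TAN_in - TAN_out = 3.57 - 0.24 = 3.33 mg/L
Hourly TAN removed = Q * dTAN = 148.8 m^3/h * 3.33 mg/L = 495.504 g/h  (m^3/h * mg/L = g/h)
Daily TAN removed = 495.504 * 24 = 11892.096 g/day
Convert to kg/day: 11892.096 / 1000 = 11.892096 kg/day

11.892096 kg/day


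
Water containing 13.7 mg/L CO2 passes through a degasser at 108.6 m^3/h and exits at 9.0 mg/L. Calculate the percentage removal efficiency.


CO2_out / CO2_in = 9.0 / 13.7 = 0.65693431
Fraction remaining = 0.65693431
efficiency = (1 - 0.65693431) * 100 = 34.3066 %

34.3066 %


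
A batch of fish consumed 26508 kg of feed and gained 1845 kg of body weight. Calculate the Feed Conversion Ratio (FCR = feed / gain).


FCR = feed consumed / weight gained
FCR = 26508 kg / 1845 kg = 14.3675

14.3675


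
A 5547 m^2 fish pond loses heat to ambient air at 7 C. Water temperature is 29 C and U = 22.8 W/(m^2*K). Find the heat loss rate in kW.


Temperature difference dT = 29 - 7 = 22 K
Heat loss (W) = U * A * dT = 22.8 * 5547 * 22 = 2782375.2 W
Convert to kW: 2782375.2 / 1000 = 2782.3752 kW

2782.3752 kW


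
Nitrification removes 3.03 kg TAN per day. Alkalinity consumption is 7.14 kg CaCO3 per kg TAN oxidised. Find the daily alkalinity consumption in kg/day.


Alkalinity factor: 7.14 kg CaCO3 consumed per kg TAN nitrified
alk = 3.03 kg TAN * 7.14 = 21.6342 kg CaCO3/day

21.6342 kg CaCO3/day


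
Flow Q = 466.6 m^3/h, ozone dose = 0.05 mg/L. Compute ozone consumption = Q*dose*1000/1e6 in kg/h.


O3 demand (mg/h) = Q * dose * 1000 = 466.6 * 0.05 * 1000 = 23330 mg/h
Convert mg to kg: 23330 / 1e6 = 0.02333 kg/h

0.02333 kg/h


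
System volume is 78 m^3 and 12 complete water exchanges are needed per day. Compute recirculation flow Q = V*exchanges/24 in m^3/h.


Daily recirculation volume = 78 m^3 * 12 = 936 m^3/day
Flow rate Q = daily volume / 24 h = 936 / 24 = 39 m^3/h

39 m^3/h


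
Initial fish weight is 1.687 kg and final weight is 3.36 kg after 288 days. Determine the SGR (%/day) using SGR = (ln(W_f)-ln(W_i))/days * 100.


ln(W_f) = ln(3.36) = 1.211941
ln(W_i) = ln(1.687) = 0.5229518
ln(W_f) - ln(W_i) = 1.211941 - 0.5229518 = 0.6889892
SGR = 0.6889892 / 288 * 100 = 0.239232 %/day

0.239232 %/day


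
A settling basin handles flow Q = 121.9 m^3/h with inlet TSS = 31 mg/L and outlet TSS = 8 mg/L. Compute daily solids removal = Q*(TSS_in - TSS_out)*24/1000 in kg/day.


Concentration drop: TSS_in - TSS_out = 31 - 8 = 23 mg/L
Hourly solids removed = Q * dTSS = 121.9 m^3/h * 23 mg/L = 2803.7 g/h  (m^3/h * mg/L = g/h)
Daily solids removed = 2803.7 * 24 = 67288.8 g/day
Convert g to kg: 67288.8 / 1000 = 67.2888 kg/day

67.2888 kg/day


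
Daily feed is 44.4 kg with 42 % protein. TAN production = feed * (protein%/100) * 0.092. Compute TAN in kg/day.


Protein in feed = 44.4 * 42/100 = 18.648 kg/day
TAN = protein * 0.092 = 18.648 * 0.092 = 1.715616 kg/day

1.715616 kg/day


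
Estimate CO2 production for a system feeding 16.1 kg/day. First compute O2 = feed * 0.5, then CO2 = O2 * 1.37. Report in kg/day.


O2 = 16.1 * 0.5 = 8.05
CO2 = 8.05 * 1.37 = 11.0285

11.0285 kg/day


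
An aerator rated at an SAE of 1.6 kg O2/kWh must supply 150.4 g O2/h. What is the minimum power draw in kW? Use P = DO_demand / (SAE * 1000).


SAE in g O2/kWh = 1.6 * 1000 = 1600 g/kWh
P = DO_demand / SAE_g = 150.4 / 1600 = 0.094 kW

0.094 kW


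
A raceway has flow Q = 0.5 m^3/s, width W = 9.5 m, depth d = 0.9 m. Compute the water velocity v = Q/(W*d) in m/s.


Cross-sectional area = W * d = 9.5 * 0.9 = 8.55 m^2
Velocity = Q / A = 0.5 / 8.55 = 0.0584795 m/s

0.0584795 m/s


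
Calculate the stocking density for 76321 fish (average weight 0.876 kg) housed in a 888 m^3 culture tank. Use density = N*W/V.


Total biomass = 76321 fish * 0.876 kg = 66857.196 kg
Density = total biomass / volume = 66857.196 / 888 = 75.2896 kg/m^3

75.2896 kg/m^3


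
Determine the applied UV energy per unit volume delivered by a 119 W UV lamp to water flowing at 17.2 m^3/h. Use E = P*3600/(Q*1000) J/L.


Energy delivered per hour = 119 W * 3600 s = 428400 J/h
Volume treated per hour = 17.2 m^3/h * 1000 = 17200 L/h
dose = 428400 / 17200 = 24.907 J/L

24.907 J/L


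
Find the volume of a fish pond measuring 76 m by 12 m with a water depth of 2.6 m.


Base area = L * W = 76 * 12 = 912 m^2
Volume = area * depth = 912 * 2.6 = 2371.2 m^3

2371.2 m^3


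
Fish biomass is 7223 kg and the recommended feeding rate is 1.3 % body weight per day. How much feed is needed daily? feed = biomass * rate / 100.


Feeding rate fraction = 1.3% / 100 = 0.013
Daily feed = 7223 kg * 0.013 = 93.899 kg/day

93.899 kg/day


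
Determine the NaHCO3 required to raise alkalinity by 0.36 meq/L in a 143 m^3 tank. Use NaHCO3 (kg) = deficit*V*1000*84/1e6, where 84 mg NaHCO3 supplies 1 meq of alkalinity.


Tank volume in L = 143 m^3 * 1000 = 143000 L
Total meq required = 0.36 meq/L * 143000 L = 51480 meq
NaHCO3 mass = 51480 meq * 84 mg/meq / 1e6 = 4.32432 kg

4.32432 kg


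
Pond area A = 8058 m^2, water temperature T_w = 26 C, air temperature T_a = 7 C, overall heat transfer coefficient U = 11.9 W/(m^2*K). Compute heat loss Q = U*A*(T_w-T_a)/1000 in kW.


Temperature difference dT = 26 - 7 = 19 K
Heat loss (W) = U * A * dT = 11.9 * 8058 * 19 = 1821913.8 W
Convert to kW: 1821913.8 / 1000 = 1821.9138 kW

1821.9138 kW


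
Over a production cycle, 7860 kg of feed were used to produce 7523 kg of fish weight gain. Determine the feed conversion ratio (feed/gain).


FCR = feed consumed / weight gained
FCR = 7860 kg / 7523 kg = 1.0448

1.0448


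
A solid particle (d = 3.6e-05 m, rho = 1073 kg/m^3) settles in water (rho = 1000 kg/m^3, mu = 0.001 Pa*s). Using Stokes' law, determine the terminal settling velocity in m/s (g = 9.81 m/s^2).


Density difference: rho_p - rho_f = 1073 - 1000 = 73 kg/m^3
d^2 = (3.6e-05)^2 = 1.296e-09 m^2
Numerator = (rho_p - rho_f) * g * d^2 = 73 * 9.81 * 1.296e-09 = 9.2810448e-07
Denominator = 18 * mu = 18 * 0.001 = 0.018
v_s = 9.2810448e-07 / 0.018 = 5.15614e-05 m/s
Check: Re = rho_f * v_s * d / mu = 1000 * 5.15614e-05 * 3.6e-05 / 0.001 = 0.00186 < 1, so Stokes' law applies.

5.15614e-05 m/s


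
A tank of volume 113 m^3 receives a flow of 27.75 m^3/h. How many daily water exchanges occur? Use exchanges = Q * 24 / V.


Daily flow volume = 27.75 m^3/h * 24 h = 666 m^3/day
Exchanges = daily flow / tank volume = 666 / 113 = 5.89381 exchanges/day

5.89381 exchanges/day


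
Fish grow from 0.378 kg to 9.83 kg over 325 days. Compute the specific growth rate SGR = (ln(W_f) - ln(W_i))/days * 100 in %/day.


ln(W_f) = ln(9.83) = 2.2854389
ln(W_i) = ln(0.378) = -0.97286108
ln(W_f) - ln(W_i) = 2.2854389 - -0.97286108 = 3.2583
SGR = 3.2583 / 325 * 100 = 1.00255 %/day

1.00255 %/day


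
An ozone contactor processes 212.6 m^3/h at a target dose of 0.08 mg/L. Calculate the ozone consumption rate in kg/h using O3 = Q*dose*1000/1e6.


O3 demand (mg/h) = Q * dose * 1000 = 212.6 * 0.08 * 1000 = 17008 mg/h
Convert mg to kg: 17008 / 1e6 = 0.017008 kg/h

0.017008 kg/h


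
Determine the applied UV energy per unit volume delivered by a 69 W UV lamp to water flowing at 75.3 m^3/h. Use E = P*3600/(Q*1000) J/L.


Energy delivered per hour = 69 W * 3600 s = 248400 J/h
Volume treated per hour = 75.3 m^3/h * 1000 = 75300 L/h
dose = 248400 / 75300 = 3.2988 J/L

3.2988 J/L


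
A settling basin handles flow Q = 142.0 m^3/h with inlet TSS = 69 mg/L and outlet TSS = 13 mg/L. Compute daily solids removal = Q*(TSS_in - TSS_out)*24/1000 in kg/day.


Concentration drop: TSS_in - TSS_out = 69 - 13 = 56 mg/L
Hourly solids removed = Q * dTSS = 142.0 m^3/h * 56 mg/L = 7952 g/h  (m^3/h * mg/L = g/h)
Daily solids removed = 7952 * 24 = 190848 g/day
Convert g to kg: 190848 / 1000 = 190.848 kg/day

190.848 kg/day


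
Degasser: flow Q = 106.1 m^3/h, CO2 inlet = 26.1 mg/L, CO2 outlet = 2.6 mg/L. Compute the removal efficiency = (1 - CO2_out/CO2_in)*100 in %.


CO2_out / CO2_in = 2.6 / 26.1 = 0.099616858
Fraction remaining = 0.099616858
efficiency = (1 - 0.099616858) * 100 = 90.0383 %

90.0383 %


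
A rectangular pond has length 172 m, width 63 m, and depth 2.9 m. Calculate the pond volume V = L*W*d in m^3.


Base area = L * W = 172 * 63 = 10836 m^2
Volume = area * depth = 10836 * 2.9 = 31424.4 m^3

31424.4 m^3


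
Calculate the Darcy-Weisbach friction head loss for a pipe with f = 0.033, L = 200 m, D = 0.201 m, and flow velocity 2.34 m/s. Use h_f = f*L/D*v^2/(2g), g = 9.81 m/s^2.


v^2 = 2.34^2 = 5.4756 m^2/s^2
L/D = 200/0.201 = 995.02488
h_f = f*(L/D)*v^2/(2g) = 0.033 * 995.02488 * 5.4756 / 19.62 = 9.16391 m

9.16391 m


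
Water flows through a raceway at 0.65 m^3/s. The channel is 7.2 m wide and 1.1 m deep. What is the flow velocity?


Cross-sectional area = W * d = 7.2 * 1.1 = 7.92 m^2
Velocity = Q / A = 0.65 / 7.92 = 0.0820707 m/s

0.0820707 m/s


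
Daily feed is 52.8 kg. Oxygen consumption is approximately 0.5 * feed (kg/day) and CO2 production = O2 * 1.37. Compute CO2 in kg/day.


O2 = 52.8 * 0.5 = 26.4
CO2 = 26.4 * 1.37 = 36.168

36.168 kg/day


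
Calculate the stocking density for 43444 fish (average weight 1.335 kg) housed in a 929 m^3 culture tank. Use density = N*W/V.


Total biomass = 43444 fish * 1.335 kg = 57997.74 kg
Density = total biomass / volume = 57997.74 / 929 = 62.4303 kg/m^3

62.4303 kg/m^3


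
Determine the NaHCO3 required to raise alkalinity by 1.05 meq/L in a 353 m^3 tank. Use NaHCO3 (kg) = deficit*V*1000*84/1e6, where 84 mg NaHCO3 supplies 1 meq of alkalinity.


Tank volume in L = 353 m^3 * 1000 = 353000 L
Total meq required = 1.05 meq/L * 353000 L = 370650 meq
NaHCO3 mass = 370650 meq * 84 mg/meq / 1e6 = 31.1346 kg

31.1346 kg


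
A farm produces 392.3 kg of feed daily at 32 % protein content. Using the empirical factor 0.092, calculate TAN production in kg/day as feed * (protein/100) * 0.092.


Protein in feed = 392.3 * 32/100 = 125.536 kg/day
TAN = protein * 0.092 = 125.536 * 0.092 = 11.549312 kg/day

11.549312 kg/day


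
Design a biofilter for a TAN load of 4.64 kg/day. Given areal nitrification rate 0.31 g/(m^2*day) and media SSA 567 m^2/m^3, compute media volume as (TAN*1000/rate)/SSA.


A = 4.64*1000 / 0.31 = 14967.742 m^2
V = 14967.742 / 567 = 26.3981

26.3981 m^3


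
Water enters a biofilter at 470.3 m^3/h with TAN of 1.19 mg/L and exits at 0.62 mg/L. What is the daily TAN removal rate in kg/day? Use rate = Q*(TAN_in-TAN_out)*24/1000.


Concentration drop: TAN_in - TAN_out = 1.19 - 0.62 = 0.57 mg/L
Hourly TAN removed = Q * dTAN = 470.3 m^3/h * 0.57 mg/L = 268.071 g/h  (m^3/h * mg/L = g/h)
Daily TAN removed = 268.071 * 24 = 6433.704 g/day
Convert to kg/day: 6433.704 / 1000 = 6.433704 kg/day

6.433704 kg/day


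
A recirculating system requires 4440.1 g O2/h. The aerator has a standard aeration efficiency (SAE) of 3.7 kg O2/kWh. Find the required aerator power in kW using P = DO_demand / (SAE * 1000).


SAE in g O2/kWh = 3.7 * 1000 = 3700 g/kWh
P = DO_demand / SAE_g = 4440.1 / 3700 = 1.20003 kW

1.20003 kW


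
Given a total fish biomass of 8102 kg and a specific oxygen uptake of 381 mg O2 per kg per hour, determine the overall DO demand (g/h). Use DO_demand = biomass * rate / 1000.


Total O2 consumption (mg/h) = 8102 kg * 381 mg/(kg*h) = 3086862 mg/h
Convert to g/h: 3086862 / 1000 = 3086.862 g/h

3086.862 g/h


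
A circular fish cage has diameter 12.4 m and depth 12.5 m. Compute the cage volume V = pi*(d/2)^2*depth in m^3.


r = d/2 = 12.4/2 = 6.2 m
Base area = pi*r^2 = pi*6.2^2 = 120.76282 m^2
Volume = 120.76282 * 12.5 = 1509.54 m^3

1509.54 m^3


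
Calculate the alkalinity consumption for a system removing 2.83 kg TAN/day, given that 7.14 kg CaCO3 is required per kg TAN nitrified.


Alkalinity factor: 7.14 kg CaCO3 consumed per kg TAN nitrified
alk = 2.83 kg TAN * 7.14 = 20.2062 kg CaCO3/day

20.2062 kg CaCO3/day


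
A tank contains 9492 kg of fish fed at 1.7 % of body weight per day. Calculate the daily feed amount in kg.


Feeding rate fraction = 1.7% / 100 = 0.017
Daily feed = 9492 kg * 0.017 = 161.364 kg/day

161.364 kg/day


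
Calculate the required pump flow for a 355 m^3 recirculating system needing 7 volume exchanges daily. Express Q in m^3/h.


Daily recirculation volume = 355 m^3 * 7 = 2485 m^3/day
Flow rate Q = daily volume / 24 h = 2485 / 24 = 103.542 m^3/h

103.542 m^3/h


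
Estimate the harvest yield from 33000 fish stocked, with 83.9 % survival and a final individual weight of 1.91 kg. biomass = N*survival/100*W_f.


Survivors = 33000 * 83.9/100 = 27687 fish
Harvest biomass = survivors * W_f = 27687 * 1.91 = 52882.17 kg

52882.17 kg


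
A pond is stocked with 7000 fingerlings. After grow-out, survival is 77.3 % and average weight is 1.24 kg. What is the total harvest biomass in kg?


Survivors = 7000 * 77.3/100 = 5411 fish
Harvest biomass = survivors * W_f = 5411 * 1.24 = 6709.64 kg

6709.64 kg


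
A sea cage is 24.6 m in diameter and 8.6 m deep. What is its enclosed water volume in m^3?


r = d/2 = 24.6/2 = 12.3 m
Base area = pi*r^2 = pi*12.3^2 = 475.29155 m^2
Volume = 475.29155 * 8.6 = 4087.51 m^3

4087.51 m^3


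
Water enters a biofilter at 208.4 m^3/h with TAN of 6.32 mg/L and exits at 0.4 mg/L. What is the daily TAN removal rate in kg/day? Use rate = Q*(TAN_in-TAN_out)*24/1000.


Concentration drop: TAN_in - TAN_out = 6.32 - 0.4 = 5.92 mg/L
Hourly TAN removed = Q * dTAN = 208.4 m^3/h * 5.92 mg/L = 1233.728 g/h  (m^3/h * mg/L = g/h)
Daily TAN removed = 1233.728 * 24 = 29609.472 g/day
Convert to kg/day: 29609.472 / 1000 = 29.609472 kg/day

29.609472 kg/day


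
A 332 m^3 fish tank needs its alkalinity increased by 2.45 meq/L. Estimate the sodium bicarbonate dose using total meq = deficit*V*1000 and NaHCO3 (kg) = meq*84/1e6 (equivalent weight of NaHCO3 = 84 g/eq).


Tank volume in L = 332 m^3 * 1000 = 332000 L
Total meq required = 2.45 meq/L * 332000 L = 813400 meq
NaHCO3 mass = 813400 meq * 84 mg/meq / 1e6 = 68.3256 kg

68.3256 kg


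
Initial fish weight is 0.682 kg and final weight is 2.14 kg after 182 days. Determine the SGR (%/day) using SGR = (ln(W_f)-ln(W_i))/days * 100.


ln(W_f) = ln(2.14) = 0.76080583
ln(W_i) = ln(0.682) = -0.38272562
ln(W_f) - ln(W_i) = 0.76080583 - -0.38272562 = 1.1435315
SGR = 1.1435315 / 182 * 100 = 0.628314 %/day

0.628314 %/day


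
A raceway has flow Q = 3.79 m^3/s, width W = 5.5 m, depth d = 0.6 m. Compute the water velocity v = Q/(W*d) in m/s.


Cross-sectional area = W * d = 5.5 * 0.6 = 3.3 m^2
Velocity = Q / A = 3.79 / 3.3 = 1.14848 m/s

1.14848 m/s


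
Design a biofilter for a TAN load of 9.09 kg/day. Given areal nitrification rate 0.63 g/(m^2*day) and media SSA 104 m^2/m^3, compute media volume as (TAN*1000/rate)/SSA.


A = 9.09*1000 / 0.63 = 14428.571 m^2
V = 14428.571 / 104 = 138.736

138.736 m^3


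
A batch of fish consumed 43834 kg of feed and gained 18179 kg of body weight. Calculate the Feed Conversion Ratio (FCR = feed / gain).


FCR = feed consumed / weight gained
FCR = 43834 kg / 18179 kg = 2.41124

2.41124


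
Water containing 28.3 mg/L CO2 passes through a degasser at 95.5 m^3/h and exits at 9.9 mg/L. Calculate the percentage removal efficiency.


CO2_out / CO2_in = 9.9 / 28.3 = 0.34982332
Fraction remaining = 0.34982332
efficiency = (1 - 0.34982332) * 100 = 65.0177 %

65.0177 %


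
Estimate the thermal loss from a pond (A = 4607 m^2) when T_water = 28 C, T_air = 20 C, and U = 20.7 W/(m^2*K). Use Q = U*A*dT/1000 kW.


Temperature difference dT = 28 - 20 = 8 K
Heat loss (W) = U * A * dT = 20.7 * 4607 * 8 = 762919.2 W
Convert to kW: 762919.2 / 1000 = 762.9192 kW

762.9192 kW


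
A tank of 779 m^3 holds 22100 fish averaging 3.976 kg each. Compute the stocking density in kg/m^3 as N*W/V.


Total biomass = 22100 fish * 3.976 kg = 87869.6 kg
Density = total biomass / volume = 87869.6 / 779 = 112.798 kg/m^3

112.798 kg/m^3


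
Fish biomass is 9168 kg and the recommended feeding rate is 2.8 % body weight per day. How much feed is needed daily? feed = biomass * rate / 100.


Feeding rate fraction = 2.8% / 100 = 0.028
Daily feed = 9168 kg * 0.028 = 256.704 kg/day

256.704 kg/day


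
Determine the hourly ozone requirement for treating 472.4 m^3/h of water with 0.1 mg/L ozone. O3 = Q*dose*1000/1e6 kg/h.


O3 demand (mg/h) = Q * dose * 1000 = 472.4 * 0.1 * 1000 = 47240 mg/h
Convert mg to kg: 47240 / 1e6 = 0.04724 kg/h

0.04724 kg/h


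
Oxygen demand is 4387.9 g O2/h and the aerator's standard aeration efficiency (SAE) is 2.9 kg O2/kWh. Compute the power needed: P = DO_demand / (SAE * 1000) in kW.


SAE in g O2/kWh = 2.9 * 1000 = 2900 g/kWh
P = DO_demand / SAE_g = 4387.9 / 2900 = 1.51307 kW

1.51307 kW


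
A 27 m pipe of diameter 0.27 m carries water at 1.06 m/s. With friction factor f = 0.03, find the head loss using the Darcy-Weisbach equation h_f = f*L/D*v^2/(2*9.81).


v^2 = 1.06^2 = 1.1236 m^2/s^2
L/D = 27/0.27 = 100
h_f = f*(L/D)*v^2/(2g) = 0.03 * 100 * 1.1236 / 19.62 = 0.171804 m

0.171804 m


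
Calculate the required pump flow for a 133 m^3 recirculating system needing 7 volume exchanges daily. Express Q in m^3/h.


Daily recirculation volume = 133 m^3 * 7 = 931 m^3/day
Flow rate Q = daily volume / 24 h = 931 / 24 = 38.7917 m^3/h

38.7917 m^3/h


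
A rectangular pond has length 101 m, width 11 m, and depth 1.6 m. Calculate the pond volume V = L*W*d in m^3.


Base area = L * W = 101 * 11 = 1111 m^2
Volume = area * depth = 1111 * 1.6 = 1777.6 m^3

1777.6 m^3


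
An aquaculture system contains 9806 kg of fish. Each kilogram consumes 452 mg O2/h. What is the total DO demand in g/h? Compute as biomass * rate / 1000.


Total O2 consumption (mg/h) = 9806 kg * 452 mg/(kg*h) = 4432312 mg/h
Convert to g/h: 4432312 / 1000 = 4432.312 g/h

4432.312 g/h


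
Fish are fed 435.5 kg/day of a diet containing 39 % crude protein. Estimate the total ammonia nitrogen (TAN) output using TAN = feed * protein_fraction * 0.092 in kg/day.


Protein in feed = 435.5 * 39/100 = 169.845 kg/day
TAN = protein * 0.092 = 169.845 * 0.092 = 15.62574 kg/day

15.62574 kg/day


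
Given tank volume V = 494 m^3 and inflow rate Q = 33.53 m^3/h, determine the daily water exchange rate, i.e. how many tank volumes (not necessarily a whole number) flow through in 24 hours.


Daily flow volume = 33.53 m^3/h * 24 h = 804.72 m^3/day
Exchanges = daily flow / tank volume = 804.72 / 494 = 1.62899 exchanges/day

1.62899 exchanges/day


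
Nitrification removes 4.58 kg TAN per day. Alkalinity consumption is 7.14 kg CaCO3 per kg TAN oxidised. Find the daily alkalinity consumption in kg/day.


Alkalinity factor: 7.14 kg CaCO3 consumed per kg TAN nitrified
alk = 4.58 kg TAN * 7.14 = 32.7012 kg CaCO3/day

32.7012 kg CaCO3/day


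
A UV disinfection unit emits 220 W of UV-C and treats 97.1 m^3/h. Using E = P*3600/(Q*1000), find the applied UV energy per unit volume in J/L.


Energy delivered per hour = 220 W * 3600 s = 792000 J/h
Volume treated per hour = 97.1 m^3/h * 1000 = 97100 L/h
dose = 792000 / 97100 = 8.15654 J/L

8.15654 J/L


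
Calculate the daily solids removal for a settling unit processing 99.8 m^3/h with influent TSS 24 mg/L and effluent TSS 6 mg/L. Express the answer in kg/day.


Concentration drop: TSS_in - TSS_out = 24 - 6 = 18 mg/L
Hourly solids removed = Q * dTSS = 99.8 m^3/h * 18 mg/L = 1796.4 g/h  (m^3/h * mg/L = g/h)
Daily solids removed = 1796.4 * 24 = 43113.6 g/day
Convert g to kg: 43113.6 / 1000 = 43.1136 kg/day

43.1136 kg/day


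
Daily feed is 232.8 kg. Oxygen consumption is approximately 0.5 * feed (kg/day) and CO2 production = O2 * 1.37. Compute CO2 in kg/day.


O2 = 232.8 * 0.5 = 116.4
CO2 = 116.4 * 1.37 = 159.468

159.468 kg/day


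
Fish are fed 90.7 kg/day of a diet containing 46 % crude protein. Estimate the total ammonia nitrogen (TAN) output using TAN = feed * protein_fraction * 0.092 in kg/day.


Protein in feed = 90.7 * 46/100 = 41.722 kg/day
TAN = protein * 0.092 = 41.722 * 0.092 = 3.838424 kg/day

3.838424 kg/day


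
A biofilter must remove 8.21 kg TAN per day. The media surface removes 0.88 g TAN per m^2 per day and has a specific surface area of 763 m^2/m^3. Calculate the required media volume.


A = 8.21*1000 / 0.88 = 9329.5455 m^2
V = 9329.5455 / 763 = 12.2275

12.2275 m^3


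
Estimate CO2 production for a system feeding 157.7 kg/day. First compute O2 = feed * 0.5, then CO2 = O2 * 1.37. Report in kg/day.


O2 = 157.7 * 0.5 = 78.85
CO2 = 78.85 * 1.37 = 108.0245

108.0245 kg/day


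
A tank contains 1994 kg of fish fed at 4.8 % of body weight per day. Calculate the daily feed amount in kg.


Feeding rate fraction = 4.8% / 100 = 0.048
Daily feed = 1994 kg * 0.048 = 95.712 kg/day

95.712 kg/day


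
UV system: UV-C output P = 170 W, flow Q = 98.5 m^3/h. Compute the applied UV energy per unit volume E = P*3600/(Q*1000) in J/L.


Energy delivered per hour = 170 W * 3600 s = 612000 J/h
Volume treated per hour = 98.5 m^3/h * 1000 = 98500 L/h
dose = 612000 / 98500 = 6.2132 J/L

6.2132 J/L


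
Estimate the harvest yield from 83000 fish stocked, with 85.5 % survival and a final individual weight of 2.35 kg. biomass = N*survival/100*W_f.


Survivors = 83000 * 85.5/100 = 70965 fish
Harvest biomass = survivors * W_f = 70965 * 2.35 = 166767.75 kg

166767.75 kg


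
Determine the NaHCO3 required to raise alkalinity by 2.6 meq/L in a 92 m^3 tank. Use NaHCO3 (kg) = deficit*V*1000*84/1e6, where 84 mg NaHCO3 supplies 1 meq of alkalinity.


Tank volume in L = 92 m^3 * 1000 = 92000 L
Total meq required = 2.6 meq/L * 92000 L = 239200 meq
NaHCO3 mass = 239200 meq * 84 mg/meq / 1e6 = 20.0928 kg

20.0928 kg


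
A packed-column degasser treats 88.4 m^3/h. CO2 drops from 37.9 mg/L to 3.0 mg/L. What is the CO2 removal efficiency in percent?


CO2_out / CO2_in = 3.0 / 37.9 = 0.079155673
Fraction remaining = 0.079155673
efficiency = (1 - 0.079155673) * 100 = 92.0844 %

92.0844 %


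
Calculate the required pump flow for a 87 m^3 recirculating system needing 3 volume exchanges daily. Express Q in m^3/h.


Daily recirculation volume = 87 m^3 * 3 = 261 m^3/day
Flow rate Q = daily volume / 24 h = 261 / 24 = 10.875 m^3/h

10.875 m^3/h


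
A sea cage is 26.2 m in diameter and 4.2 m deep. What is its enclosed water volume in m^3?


r = d/2 = 26.2/2 = 13.1 m
Base area = pi*r^2 = pi*13.1^2 = 539.12872 m^2
Volume = 539.12872 * 4.2 = 2264.34 m^3

2264.34 m^3


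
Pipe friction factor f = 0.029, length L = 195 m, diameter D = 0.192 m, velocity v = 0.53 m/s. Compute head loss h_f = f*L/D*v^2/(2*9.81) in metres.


v^2 = 0.53^2 = 0.2809 m^2/s^2
L/D = 195/0.192 = 1015.625
h_f = f*(L/D)*v^2/(2g) = 0.029 * 1015.625 * 0.2809 / 19.62 = 0.421681 m

0.421681 m


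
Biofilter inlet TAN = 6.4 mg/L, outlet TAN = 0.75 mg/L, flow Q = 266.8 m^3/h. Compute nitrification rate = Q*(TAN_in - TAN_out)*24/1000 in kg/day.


Concentration drop: TAN_in - TAN_out = 6.4 - 0.75 = 5.65 mg/L
Hourly TAN removed = Q * dTAN = 266.8 m^3/h * 5.65 mg/L = 1507.42 g/h  (m^3/h * mg/L = g/h)
Daily TAN removed = 1507.42 * 24 = 36178.08 g/day
Convert to kg/day: 36178.08 / 1000 = 36.17808 kg/day

36.17808 kg/day
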